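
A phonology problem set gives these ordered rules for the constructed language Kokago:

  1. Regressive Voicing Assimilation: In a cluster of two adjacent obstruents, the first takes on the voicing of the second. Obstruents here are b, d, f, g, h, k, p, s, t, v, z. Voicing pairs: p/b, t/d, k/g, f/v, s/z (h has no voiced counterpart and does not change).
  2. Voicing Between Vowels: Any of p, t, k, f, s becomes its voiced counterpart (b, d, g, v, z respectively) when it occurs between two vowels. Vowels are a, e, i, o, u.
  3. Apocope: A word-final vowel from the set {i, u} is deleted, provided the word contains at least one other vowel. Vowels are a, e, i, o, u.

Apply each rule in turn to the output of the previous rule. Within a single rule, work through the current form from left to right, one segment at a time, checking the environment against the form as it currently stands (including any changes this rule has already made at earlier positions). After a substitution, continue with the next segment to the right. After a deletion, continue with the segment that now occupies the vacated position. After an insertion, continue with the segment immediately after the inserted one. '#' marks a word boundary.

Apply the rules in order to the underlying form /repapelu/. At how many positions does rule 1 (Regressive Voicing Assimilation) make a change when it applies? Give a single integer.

1 Regressive Voicing Assimilation: no change — [repapelu]
2 Voicing Between Vowels: [repapelu] → [rebabelu]
3 Apocope: [rebabelu] → [rebabel]
Rule 1 changed 0 position(s).

0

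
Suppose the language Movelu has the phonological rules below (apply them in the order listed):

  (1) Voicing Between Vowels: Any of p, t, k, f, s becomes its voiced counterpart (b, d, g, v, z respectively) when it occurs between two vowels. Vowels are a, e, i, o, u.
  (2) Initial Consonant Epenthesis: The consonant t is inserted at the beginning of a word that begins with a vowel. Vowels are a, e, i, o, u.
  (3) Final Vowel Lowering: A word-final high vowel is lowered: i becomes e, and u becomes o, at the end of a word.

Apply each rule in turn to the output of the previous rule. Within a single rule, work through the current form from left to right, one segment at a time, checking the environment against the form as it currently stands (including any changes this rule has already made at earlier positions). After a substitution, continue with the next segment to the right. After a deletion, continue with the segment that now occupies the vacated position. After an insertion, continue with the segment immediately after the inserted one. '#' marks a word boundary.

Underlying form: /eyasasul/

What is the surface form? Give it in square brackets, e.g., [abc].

(1) Voicing Between Vowels: [eyasasul] → [eyazazul]
(2) Initial Consonant Epenthesis: [eyazazul] → [teyazazul]
(3) Final Vowel Lowering: no change — [teyazazul]

[teyazazul]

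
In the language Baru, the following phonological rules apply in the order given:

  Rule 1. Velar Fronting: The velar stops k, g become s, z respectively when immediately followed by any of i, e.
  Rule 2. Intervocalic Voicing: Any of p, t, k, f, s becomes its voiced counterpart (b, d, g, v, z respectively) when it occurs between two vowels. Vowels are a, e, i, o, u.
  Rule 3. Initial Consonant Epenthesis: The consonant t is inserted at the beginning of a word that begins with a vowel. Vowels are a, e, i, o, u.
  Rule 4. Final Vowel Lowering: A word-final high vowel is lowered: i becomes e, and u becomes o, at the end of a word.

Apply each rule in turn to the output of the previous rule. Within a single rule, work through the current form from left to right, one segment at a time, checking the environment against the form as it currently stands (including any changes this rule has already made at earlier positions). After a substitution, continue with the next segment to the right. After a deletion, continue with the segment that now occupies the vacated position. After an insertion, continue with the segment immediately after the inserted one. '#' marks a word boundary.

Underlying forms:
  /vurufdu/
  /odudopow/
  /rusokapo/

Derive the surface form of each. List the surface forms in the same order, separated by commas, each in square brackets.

[vurufdo], [todudobow], [ruzogabo]

/vurufdu/:
  Rule 1 Velar Fronting: no change — [vurufdu]
  Rule 2 Intervocalic Voicing: no change — [vurufdu]
  Rule 3 Initial Consonant Epenthesis: no change — [vurufdu]
  Rule 4 Final Vowel Lowering: [vurufdu] → [vurufdo]
/odudopow/:
  Rule 1 Velar Fronting: no change — [odudopow]
  Rule 2 Intervocalic Voicing: [odudopow] → [odudobow]
  Rule 3 Initial Consonant Epenthesis: [odudobow] → [todudobow]
  Rule 4 Final Vowel Lowering: no change — [todudobow]
/rusokapo/:
  Rule 1 Velar Fronting: no change — [rusokapo]
  Rule 2 Intervocalic Voicing: [rusokapo] → [ruzogabo]
  Rule 3 Initial Consonant Epenthesis: no change — [ruzogabo]
  Rule 4 Final Vowel Lowering: no change — [ruzogabo]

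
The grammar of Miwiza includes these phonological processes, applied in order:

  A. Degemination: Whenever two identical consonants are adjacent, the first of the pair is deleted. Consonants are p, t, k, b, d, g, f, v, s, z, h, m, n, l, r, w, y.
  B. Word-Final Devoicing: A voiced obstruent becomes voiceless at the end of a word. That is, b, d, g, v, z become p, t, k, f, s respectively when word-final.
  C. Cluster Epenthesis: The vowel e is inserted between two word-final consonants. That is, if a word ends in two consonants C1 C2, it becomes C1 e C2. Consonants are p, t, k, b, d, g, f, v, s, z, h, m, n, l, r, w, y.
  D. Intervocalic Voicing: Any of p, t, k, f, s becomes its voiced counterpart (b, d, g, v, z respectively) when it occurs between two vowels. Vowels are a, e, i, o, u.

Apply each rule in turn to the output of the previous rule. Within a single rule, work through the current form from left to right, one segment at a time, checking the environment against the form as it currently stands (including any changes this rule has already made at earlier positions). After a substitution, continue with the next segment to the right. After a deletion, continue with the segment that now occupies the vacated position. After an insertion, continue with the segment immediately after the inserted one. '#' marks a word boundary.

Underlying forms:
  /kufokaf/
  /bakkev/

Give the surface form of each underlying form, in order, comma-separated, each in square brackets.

/kufokaf/:
  A Degemination: no change — [kufokaf]
  B Word-Final Devoicing: no change — [kufokaf]
  C Cluster Epenthesis: no change — [kufokaf]
  D Intervocalic Voicing: [kufokaf] → [kuvogaf]
/bakkev/:
  A Degemination: [bakkev] → [bakev]
  B Word-Final Devoicing: [bakev] → [bakef]
  C Cluster Epenthesis: no change — [bakef]
  D Intervocalic Voicing: [bakef] → [bagef]

[kuvogaf], [bagef]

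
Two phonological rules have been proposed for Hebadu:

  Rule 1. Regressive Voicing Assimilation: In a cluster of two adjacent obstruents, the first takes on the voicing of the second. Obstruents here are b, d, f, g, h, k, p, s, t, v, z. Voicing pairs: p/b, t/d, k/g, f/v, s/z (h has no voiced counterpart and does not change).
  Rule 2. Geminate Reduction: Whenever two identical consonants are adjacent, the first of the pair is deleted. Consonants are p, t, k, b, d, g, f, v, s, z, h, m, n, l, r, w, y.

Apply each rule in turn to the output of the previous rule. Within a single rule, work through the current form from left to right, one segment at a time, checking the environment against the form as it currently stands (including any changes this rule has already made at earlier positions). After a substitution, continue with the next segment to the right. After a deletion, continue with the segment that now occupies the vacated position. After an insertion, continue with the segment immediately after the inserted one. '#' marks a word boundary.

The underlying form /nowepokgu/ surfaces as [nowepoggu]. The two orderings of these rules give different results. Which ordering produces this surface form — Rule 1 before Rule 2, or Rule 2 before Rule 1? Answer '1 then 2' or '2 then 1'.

2 then 1

Order 1 then 2:
  1 Regressive Voicing Assimilation: [nowepokgu] → [nowepoggu]
  2 Geminate Reduction: [nowepoggu] → [nowepogu]
  result: [nowepogu]
Order 2 then 1:
  2 Geminate Reduction: no change — [nowepokgu]
  1 Regressive Voicing Assimilation: [nowepokgu] → [nowepoggu]
  result: [nowepoggu]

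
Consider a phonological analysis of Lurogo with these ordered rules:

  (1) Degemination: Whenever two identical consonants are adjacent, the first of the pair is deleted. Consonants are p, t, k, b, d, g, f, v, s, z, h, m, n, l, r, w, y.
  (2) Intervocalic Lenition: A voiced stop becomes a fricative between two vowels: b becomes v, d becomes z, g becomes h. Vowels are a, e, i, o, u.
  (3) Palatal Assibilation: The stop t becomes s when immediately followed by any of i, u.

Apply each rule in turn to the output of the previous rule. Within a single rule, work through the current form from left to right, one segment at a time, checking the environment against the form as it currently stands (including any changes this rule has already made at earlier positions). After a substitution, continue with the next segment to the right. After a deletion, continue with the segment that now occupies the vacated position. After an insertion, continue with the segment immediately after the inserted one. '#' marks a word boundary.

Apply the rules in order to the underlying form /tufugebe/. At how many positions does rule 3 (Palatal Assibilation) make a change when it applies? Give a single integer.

(1) Degemination: no change — [tufugebe]
(2) Intervocalic Lenition: [tufugebe] → [tufuheve]
(3) Palatal Assibilation: [tufuheve] → [sufuheve]
Rule 3 changed 1 position(s).

1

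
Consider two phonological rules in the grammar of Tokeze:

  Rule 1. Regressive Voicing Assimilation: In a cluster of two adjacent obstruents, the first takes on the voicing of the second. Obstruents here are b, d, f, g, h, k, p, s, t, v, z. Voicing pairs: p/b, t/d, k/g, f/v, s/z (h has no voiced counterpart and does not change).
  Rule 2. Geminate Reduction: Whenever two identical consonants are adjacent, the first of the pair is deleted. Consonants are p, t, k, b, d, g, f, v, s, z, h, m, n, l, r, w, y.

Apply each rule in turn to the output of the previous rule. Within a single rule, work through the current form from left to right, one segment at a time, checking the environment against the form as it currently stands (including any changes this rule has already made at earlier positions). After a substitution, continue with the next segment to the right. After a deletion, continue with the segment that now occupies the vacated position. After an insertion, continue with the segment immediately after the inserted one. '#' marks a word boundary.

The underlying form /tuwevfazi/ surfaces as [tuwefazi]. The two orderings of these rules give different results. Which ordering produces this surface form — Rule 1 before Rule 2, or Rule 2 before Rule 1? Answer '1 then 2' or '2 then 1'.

Order 1 then 2:
  1 Regressive Voicing Assimilation: [tuwevfazi] → [tuweffazi]
  2 Geminate Reduction: [tuweffazi] → [tuwefazi]
  result: [tuwefazi]
Order 2 then 1:
  2 Geminate Reduction: no change — [tuwevfazi]
  1 Regressive Voicing Assimilation: [tuwevfazi] → [tuweffazi]
  result: [tuweffazi]

1 then 2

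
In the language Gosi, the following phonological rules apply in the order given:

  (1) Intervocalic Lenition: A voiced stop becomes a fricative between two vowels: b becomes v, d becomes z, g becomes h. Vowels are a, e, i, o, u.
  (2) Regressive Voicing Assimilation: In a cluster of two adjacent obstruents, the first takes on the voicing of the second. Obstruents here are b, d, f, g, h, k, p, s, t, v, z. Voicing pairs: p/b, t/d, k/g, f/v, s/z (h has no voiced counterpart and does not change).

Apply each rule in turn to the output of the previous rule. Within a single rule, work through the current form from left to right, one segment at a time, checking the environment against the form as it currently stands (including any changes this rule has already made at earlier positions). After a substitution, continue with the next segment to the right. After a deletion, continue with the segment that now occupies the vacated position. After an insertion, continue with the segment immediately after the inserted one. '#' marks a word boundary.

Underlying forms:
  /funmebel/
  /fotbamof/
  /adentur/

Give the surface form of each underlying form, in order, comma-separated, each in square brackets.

[funmevel], [fodbamof], [azentur]

/funmebel/:
  (1) Intervocalic Lenition: [funmebel] → [funmevel]
  (2) Regressive Voicing Assimilation: no change — [funmevel]
/fotbamof/:
  (1) Intervocalic Lenition: no change — [fotbamof]
  (2) Regressive Voicing Assimilation: [fotbamof] → [fodbamof]
/adentur/:
  (1) Intervocalic Lenition: [adentur] → [azentur]
  (2) Regressive Voicing Assimilation: no change — [azentur]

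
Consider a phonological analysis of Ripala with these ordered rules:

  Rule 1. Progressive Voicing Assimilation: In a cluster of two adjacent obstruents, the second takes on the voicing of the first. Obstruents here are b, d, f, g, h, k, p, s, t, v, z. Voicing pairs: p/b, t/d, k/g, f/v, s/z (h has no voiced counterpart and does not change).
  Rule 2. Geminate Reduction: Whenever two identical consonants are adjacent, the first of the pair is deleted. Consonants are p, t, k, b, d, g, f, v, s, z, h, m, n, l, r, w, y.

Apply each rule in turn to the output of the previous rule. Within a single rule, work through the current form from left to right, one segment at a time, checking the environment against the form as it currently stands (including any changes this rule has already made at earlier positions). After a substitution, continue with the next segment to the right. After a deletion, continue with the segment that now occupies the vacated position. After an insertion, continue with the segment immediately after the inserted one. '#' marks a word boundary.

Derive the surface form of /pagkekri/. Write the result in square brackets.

Rule 1 Progressive Voicing Assimilation: [pagkekri] → [paggekri]
Rule 2 Geminate Reduction: [paggekri] → [pagekri]

[pagekri]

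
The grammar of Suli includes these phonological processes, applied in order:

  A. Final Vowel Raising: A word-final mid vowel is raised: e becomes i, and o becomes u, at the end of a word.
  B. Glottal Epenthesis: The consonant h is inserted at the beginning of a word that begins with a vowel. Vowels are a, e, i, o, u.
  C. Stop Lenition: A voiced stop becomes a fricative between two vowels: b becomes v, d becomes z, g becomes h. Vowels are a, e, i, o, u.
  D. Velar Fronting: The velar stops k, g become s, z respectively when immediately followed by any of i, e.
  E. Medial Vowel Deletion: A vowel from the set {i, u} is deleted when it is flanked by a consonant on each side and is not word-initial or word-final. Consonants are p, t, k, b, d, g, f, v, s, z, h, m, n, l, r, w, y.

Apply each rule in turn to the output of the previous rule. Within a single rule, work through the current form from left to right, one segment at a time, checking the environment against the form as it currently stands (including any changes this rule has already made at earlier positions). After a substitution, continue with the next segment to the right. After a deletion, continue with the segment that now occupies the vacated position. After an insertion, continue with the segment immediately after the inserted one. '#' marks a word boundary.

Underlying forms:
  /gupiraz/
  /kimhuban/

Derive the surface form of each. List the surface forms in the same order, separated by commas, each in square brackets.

/gupiraz/:
  A Final Vowel Raising: no change — [gupiraz]
  B Glottal Epenthesis: no change — [gupiraz]
  C Stop Lenition: no change — [gupiraz]
  D Velar Fronting: no change — [gupiraz]
  E Medial Vowel Deletion: [gupiraz] → [gpraz]
/kimhuban/:
  A Final Vowel Raising: no change — [kimhuban]
  B Glottal Epenthesis: no change — [kimhuban]
  C Stop Lenition: [kimhuban] → [kimhuvan]
  D Velar Fronting: [kimhuvan] → [simhuvan]
  E Medial Vowel Deletion: [simhuvan] → [smhvan]

[gpraz], [smhvan]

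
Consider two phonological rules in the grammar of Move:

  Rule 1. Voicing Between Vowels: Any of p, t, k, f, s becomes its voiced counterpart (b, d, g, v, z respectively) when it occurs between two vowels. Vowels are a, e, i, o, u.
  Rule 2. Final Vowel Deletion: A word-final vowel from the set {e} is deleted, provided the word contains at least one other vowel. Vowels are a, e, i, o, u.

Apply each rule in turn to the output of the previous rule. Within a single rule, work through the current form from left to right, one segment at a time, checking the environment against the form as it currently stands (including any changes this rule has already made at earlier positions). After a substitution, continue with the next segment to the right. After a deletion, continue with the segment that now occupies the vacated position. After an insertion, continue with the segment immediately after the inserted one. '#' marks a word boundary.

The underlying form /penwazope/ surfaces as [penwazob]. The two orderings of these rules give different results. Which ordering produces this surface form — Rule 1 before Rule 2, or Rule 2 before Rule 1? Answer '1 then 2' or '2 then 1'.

Order 1 then 2:
  1 Voicing Between Vowels: [penwazope] → [penwazobe]
  2 Final Vowel Deletion: [penwazobe] → [penwazob]
  result: [penwazob]
Order 2 then 1:
  2 Final Vowel Deletion: [penwazope] → [penwazop]
  1 Voicing Between Vowels: no change — [penwazop]
  result: [penwazop]

1 then 2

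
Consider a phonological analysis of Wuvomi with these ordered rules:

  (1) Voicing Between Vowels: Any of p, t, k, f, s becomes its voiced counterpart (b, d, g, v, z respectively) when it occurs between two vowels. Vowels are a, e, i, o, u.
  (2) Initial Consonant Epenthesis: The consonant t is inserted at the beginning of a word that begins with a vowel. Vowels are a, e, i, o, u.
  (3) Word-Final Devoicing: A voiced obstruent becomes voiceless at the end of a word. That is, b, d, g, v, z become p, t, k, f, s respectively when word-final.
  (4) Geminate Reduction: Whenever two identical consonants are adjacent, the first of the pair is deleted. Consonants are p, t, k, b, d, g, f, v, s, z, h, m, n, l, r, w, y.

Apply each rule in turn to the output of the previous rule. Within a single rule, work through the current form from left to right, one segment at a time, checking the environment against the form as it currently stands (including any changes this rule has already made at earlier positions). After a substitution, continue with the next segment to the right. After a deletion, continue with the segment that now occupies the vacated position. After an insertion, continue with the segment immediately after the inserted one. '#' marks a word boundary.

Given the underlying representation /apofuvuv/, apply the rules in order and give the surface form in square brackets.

[tabovuvuf]

(1) Voicing Between Vowels: [apofuvuv] → [abovuvuv]
(2) Initial Consonant Epenthesis: [abovuvuv] → [tabovuvuv]
(3) Word-Final Devoicing: [tabovuvuv] → [tabovuvuf]
(4) Geminate Reduction: no change — [tabovuvuf]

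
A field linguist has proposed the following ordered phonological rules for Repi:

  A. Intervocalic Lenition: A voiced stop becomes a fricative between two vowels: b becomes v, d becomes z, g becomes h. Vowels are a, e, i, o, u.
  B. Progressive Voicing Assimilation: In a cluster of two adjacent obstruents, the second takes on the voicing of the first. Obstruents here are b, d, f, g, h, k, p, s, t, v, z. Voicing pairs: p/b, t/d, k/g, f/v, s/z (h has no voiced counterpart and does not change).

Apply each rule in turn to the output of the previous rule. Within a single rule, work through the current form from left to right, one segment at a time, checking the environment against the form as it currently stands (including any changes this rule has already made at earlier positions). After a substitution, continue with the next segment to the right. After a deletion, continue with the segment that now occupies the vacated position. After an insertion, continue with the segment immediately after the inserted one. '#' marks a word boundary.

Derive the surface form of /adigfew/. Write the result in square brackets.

A Intervocalic Lenition: [adigfew] → [azigfew]
B Progressive Voicing Assimilation: [azigfew] → [azigvew]

[azigvew]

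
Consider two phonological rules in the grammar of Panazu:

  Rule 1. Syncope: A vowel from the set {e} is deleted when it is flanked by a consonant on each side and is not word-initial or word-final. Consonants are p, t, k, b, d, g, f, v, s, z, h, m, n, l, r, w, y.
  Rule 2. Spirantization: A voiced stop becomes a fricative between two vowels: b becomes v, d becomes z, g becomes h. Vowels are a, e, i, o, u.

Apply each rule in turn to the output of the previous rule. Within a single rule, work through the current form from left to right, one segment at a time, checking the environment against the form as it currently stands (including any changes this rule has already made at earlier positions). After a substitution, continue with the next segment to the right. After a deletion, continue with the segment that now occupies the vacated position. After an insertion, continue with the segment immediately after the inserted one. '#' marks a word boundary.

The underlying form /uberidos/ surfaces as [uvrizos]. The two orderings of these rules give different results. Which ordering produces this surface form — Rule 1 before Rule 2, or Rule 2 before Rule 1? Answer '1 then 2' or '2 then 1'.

Order 1 then 2:
  1 Syncope: [uberidos] → [ubridos]
  2 Spirantization: [ubridos] → [ubrizos]
  result: [ubrizos]
Order 2 then 1:
  2 Spirantization: [uberidos] → [uverizos]
  1 Syncope: [uverizos] → [uvrizos]
  result: [uvrizos]

2 then 1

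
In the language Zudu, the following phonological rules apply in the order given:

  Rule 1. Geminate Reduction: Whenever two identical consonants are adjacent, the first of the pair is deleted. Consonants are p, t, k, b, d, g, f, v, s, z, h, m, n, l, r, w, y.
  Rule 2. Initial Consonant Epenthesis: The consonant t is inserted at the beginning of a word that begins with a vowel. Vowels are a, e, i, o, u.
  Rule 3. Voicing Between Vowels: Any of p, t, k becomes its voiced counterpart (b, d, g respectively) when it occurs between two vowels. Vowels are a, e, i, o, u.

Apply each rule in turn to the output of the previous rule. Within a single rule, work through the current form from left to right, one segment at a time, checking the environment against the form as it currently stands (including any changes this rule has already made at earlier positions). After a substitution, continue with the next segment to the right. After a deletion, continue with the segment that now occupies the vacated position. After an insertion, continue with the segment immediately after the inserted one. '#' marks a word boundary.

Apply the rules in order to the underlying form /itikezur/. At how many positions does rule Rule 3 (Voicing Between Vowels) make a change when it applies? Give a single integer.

Rule 1 Geminate Reduction: no change — [itikezur]
Rule 2 Initial Consonant Epenthesis: [itikezur] → [titikezur]
Rule 3 Voicing Between Vowels: [titikezur] → [tidigezur]
Rule Rule 3 changed 2 position(s).

2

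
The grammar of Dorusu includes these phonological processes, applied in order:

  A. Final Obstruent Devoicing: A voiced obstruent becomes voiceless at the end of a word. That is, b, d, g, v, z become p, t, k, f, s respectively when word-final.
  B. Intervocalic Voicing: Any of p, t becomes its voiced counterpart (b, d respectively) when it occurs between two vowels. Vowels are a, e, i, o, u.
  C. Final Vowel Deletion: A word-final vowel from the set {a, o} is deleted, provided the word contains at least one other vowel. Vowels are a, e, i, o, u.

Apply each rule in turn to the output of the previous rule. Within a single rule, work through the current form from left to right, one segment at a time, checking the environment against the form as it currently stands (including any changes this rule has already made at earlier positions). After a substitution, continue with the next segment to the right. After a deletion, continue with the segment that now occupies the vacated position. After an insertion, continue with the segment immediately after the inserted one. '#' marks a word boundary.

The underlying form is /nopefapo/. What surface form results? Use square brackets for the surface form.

A Final Obstruent Devoicing: no change — [nopefapo]
B Intervocalic Voicing: [nopefapo] → [nobefabo]
C Final Vowel Deletion: [nobefabo] → [nobefab]

[nobefab]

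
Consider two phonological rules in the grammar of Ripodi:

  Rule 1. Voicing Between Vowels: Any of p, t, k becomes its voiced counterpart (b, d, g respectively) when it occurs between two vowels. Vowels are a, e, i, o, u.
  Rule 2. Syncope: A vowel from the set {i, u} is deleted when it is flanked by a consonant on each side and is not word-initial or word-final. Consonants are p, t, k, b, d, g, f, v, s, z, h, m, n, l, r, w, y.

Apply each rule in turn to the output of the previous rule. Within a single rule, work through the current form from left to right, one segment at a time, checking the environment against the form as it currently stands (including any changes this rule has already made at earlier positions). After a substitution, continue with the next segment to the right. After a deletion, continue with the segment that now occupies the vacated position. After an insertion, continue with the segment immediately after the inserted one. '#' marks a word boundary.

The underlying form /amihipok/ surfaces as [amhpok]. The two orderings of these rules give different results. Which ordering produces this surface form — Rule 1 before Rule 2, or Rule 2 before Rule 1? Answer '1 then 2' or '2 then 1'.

Order 1 then 2:
  1 Voicing Between Vowels: [amihipok] → [amihibok]
  2 Syncope: [amihibok] → [amhbok]
  result: [amhbok]
Order 2 then 1:
  2 Syncope: [amihipok] → [amhpok]
  1 Voicing Between Vowels: no change — [amhpok]
  result: [amhpok]

2 then 1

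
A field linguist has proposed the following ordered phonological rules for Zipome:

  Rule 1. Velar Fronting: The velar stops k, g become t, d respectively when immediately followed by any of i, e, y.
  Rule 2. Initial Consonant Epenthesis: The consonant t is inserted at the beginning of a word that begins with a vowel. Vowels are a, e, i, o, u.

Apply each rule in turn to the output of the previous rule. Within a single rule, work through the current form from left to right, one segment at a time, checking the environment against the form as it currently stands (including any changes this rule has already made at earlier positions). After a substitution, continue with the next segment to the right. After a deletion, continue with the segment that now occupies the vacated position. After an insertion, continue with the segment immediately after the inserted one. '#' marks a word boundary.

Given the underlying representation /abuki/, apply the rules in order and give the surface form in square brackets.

Rule 1 Velar Fronting: [abuki] → [abuti]
Rule 2 Initial Consonant Epenthesis: [abuti] → [tabuti]

[tabuti]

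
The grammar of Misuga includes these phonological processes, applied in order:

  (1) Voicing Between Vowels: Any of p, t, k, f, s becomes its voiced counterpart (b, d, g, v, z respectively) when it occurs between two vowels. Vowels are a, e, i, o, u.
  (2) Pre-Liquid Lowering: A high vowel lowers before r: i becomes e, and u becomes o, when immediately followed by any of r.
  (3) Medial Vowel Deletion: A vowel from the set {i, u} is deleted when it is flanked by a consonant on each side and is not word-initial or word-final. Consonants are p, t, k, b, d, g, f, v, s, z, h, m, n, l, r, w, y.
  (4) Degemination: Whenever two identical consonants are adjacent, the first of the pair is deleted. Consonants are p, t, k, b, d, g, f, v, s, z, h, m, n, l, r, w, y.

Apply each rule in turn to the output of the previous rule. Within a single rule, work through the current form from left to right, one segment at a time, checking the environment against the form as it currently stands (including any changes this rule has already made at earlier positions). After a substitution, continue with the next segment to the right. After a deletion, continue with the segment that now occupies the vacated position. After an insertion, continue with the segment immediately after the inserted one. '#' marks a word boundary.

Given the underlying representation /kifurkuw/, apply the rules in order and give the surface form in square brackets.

(1) Voicing Between Vowels: [kifurkuw] → [kivurkuw]
(2) Pre-Liquid Lowering: [kivurkuw] → [kivorkuw]
(3) Medial Vowel Deletion: [kivorkuw] → [kvorkw]
(4) Degemination: no change — [kvorkw]

[kvorkw]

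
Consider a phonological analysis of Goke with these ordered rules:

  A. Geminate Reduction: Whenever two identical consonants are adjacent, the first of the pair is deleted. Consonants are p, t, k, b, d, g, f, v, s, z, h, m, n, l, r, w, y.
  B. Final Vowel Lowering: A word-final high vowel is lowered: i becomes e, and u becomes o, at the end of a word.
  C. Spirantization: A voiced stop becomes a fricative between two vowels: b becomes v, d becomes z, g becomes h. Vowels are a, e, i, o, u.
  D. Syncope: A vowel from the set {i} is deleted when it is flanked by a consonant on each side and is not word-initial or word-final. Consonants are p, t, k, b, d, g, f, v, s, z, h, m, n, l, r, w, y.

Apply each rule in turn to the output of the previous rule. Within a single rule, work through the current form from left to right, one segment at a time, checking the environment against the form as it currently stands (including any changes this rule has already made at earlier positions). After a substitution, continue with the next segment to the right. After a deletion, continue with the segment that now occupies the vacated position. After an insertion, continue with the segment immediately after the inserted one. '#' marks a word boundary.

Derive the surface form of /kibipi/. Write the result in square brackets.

A Geminate Reduction: no change — [kibipi]
B Final Vowel Lowering: [kibipi] → [kibipe]
C Spirantization: [kibipe] → [kivipe]
D Syncope: [kivipe] → [kvpe]

[kvpe]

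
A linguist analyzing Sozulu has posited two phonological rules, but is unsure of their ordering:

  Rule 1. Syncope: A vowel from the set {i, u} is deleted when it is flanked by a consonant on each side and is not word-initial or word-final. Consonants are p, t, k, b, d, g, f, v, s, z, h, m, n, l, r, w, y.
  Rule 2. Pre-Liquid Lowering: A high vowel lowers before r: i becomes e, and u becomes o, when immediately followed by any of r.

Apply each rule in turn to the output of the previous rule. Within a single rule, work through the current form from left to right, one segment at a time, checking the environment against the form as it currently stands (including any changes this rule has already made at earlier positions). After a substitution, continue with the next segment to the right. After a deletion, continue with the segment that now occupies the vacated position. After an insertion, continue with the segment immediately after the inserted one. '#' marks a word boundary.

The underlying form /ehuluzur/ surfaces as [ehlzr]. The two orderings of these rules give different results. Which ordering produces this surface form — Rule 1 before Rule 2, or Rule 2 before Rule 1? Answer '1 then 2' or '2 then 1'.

Order 1 then 2:
  1 Syncope: [ehuluzur] → [ehlzr]
  2 Pre-Liquid Lowering: no change — [ehlzr]
  result: [ehlzr]
Order 2 then 1:
  2 Pre-Liquid Lowering: [ehuluzur] → [ehuluzor]
  1 Syncope: [ehuluzor] → [ehlzor]
  result: [ehlzor]

1 then 2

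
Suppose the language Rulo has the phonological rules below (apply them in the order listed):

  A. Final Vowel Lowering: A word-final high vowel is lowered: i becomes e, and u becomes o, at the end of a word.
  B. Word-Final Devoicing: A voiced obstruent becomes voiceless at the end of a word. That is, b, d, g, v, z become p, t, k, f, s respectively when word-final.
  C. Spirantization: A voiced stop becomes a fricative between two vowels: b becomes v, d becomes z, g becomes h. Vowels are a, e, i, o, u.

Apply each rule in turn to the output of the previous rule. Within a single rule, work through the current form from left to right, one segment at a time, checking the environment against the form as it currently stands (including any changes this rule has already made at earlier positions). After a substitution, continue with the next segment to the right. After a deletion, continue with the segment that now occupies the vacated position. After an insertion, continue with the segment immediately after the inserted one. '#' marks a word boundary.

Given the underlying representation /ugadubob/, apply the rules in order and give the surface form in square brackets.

A Final Vowel Lowering: no change — [ugadubob]
B Word-Final Devoicing: [ugadubob] → [ugadubop]
C Spirantization: [ugadubop] → [uhazuvop]

[uhazuvop]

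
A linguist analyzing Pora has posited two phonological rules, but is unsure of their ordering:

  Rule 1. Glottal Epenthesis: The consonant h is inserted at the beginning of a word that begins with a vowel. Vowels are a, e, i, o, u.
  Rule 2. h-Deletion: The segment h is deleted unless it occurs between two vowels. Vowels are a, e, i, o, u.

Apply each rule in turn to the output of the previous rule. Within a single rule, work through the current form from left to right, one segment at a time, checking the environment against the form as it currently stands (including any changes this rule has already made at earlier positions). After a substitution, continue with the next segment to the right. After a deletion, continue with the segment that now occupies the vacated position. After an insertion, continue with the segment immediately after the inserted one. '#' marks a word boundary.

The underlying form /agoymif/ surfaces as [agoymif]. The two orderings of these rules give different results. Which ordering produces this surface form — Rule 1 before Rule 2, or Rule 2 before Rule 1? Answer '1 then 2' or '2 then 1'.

1 then 2

Order 1 then 2:
  1 Glottal Epenthesis: [agoymif] → [hagoymif]
  2 h-Deletion: [hagoymif] → [agoymif]
  result: [agoymif]
Order 2 then 1:
  2 h-Deletion: no change — [agoymif]
  1 Glottal Epenthesis: [agoymif] → [hagoymif]
  result: [hagoymif]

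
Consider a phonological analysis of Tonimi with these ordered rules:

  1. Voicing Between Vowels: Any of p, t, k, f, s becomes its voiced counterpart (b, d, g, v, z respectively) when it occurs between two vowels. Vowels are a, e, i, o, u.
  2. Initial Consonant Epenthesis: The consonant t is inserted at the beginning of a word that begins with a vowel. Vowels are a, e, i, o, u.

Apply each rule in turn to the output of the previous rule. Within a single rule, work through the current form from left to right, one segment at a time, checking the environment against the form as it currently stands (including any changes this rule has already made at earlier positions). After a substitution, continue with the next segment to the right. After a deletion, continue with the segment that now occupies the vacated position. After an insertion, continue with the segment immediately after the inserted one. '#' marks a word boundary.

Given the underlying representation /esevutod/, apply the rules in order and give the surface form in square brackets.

1 Voicing Between Vowels: [esevutod] → [ezevudod]
2 Initial Consonant Epenthesis: [ezevudod] → [tezevudod]

[tezevudod]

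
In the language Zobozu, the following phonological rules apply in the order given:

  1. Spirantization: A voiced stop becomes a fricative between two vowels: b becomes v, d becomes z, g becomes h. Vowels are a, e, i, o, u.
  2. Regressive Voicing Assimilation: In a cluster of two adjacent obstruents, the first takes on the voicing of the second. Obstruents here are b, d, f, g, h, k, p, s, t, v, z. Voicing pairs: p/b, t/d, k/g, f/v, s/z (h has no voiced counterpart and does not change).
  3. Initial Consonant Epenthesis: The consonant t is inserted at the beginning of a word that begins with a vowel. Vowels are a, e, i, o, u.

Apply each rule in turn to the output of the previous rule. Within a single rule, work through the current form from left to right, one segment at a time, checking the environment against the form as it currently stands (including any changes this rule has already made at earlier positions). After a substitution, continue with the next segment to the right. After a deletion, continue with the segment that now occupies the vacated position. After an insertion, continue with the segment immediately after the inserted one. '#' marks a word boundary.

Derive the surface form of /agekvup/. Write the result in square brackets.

1 Spirantization: [agekvup] → [ahekvup]
2 Regressive Voicing Assimilation: [ahekvup] → [ahegvup]
3 Initial Consonant Epenthesis: [ahegvup] → [tahegvup]

[tahegvup]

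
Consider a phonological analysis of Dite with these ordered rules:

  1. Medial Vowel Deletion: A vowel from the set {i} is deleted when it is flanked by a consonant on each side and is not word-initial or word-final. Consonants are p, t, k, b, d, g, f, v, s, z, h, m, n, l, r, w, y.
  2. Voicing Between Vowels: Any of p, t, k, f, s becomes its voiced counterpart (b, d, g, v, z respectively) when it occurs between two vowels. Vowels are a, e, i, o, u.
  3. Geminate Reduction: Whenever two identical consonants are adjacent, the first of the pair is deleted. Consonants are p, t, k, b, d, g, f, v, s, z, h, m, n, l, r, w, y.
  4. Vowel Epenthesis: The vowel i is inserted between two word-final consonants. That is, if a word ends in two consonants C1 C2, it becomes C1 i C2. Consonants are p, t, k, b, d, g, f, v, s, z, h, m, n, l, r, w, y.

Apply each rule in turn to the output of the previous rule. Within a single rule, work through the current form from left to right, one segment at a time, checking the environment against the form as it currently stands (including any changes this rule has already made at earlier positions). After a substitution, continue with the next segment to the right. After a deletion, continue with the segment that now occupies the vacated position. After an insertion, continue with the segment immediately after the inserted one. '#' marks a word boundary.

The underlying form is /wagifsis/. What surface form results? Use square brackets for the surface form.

[wagfis]

1 Medial Vowel Deletion: [wagifsis] → [wagfss]
2 Voicing Between Vowels: no change — [wagfss]
3 Geminate Reduction: [wagfss] → [wagfs]
4 Vowel Epenthesis: [wagfs] → [wagfis]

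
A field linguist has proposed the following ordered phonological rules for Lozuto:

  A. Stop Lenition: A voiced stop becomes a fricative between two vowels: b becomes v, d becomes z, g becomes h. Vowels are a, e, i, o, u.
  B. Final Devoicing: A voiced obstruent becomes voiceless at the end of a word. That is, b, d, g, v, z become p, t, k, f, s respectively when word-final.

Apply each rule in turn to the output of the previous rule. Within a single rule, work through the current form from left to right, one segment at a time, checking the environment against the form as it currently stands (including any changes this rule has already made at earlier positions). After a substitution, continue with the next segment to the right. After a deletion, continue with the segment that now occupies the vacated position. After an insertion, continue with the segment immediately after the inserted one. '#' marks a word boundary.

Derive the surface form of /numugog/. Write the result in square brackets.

A Stop Lenition: [numugog] → [numuhog]
B Final Devoicing: [numuhog] → [numuhok]

[numuhok]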